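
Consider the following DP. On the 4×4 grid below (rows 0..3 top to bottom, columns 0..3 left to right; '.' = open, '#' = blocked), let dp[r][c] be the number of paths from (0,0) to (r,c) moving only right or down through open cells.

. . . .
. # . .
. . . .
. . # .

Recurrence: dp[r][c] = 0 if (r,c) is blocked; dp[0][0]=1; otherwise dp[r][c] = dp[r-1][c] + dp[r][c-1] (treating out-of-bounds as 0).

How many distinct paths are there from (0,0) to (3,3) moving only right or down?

r\c   0   1   2   3
  0   1   1   1   1
  1   1   0   1   2
  2   1   1   2   4
  3   1   2   0   4

4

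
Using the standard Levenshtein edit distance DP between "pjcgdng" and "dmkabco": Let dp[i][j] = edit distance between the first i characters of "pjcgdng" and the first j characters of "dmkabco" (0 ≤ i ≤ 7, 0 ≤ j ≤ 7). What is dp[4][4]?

   ''  d  m  k  a  b  c  o
''  0  1  2  3  4  5  6  7
 p  1  1  2  3  4  5  6  7
 j  2  2  2  3  4  5  6  7
 c  3  3  3  3  4  5  5  6
 g  4  4  4  4  4  5  6  6
 d  5  4  5  5  5  5  6  7
 n  6  5  5  6  6  6  6  7
 g  7  6  6  6  7  7  7  7

4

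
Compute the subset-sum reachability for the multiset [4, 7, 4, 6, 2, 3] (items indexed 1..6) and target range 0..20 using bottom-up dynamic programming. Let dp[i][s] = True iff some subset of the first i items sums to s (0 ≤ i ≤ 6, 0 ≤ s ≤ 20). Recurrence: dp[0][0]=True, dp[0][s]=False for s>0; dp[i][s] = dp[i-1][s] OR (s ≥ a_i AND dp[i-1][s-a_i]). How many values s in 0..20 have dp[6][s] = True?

20

i\s   0   1   2   3   4   5   6   7   8   9  10  11  12  13  14  15  16  17  18  19  20
  0   T   F   F   F   F   F   F   F   F   F   F   F   F   F   F   F   F   F   F   F   F
  1   T   F   F   F   T   F   F   F   F   F   F   F   F   F   F   F   F   F   F   F   F
  2   T   F   F   F   T   F   F   T   F   F   F   T   F   F   F   F   F   F   F   F   F
  3   T   F   F   F   T   F   F   T   T   F   F   T   F   F   F   T   F   F   F   F   F
  4   T   F   F   F   T   F   T   T   T   F   T   T   F   T   T   T   F   T   F   F   F
  5   T   F   T   F   T   F   T   T   T   T   T   T   T   T   T   T   T   T   F   T   F
  6   T   F   T   T   T   T   T   T   T   T   T   T   T   T   T   T   T   T   T   T   T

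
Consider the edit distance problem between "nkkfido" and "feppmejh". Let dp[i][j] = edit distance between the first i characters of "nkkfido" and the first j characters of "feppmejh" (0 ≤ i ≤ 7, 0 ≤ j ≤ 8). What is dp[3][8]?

   ''  f  e  p  p  m  e  j  h
''  0  1  2  3  4  5  6  7  8
 n  1  1  2  3  4  5  6  7  8
 k  2  2  2  3  4  5  6  7  8
 k  3  3  3  3  4  5  6  7  8
 f  4  3  4  4  4  5  6  7  8
 i  5  4  4  5  5  5  6  7  8
 d  6  5  5  5  6  6  6  7  8
 o  7  6  6  6  6  7  7  7  8

8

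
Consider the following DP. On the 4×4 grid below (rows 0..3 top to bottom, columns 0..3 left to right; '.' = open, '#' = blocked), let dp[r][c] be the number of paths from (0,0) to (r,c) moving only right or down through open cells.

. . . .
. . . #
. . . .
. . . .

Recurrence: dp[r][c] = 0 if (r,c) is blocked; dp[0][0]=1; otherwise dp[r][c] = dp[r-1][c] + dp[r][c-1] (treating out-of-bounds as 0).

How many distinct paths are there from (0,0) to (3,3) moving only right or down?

16

r\c   0   1   2   3
  0   1   1   1   1
  1   1   2   3   0
  2   1   3   6   6
  3   1   4  10  16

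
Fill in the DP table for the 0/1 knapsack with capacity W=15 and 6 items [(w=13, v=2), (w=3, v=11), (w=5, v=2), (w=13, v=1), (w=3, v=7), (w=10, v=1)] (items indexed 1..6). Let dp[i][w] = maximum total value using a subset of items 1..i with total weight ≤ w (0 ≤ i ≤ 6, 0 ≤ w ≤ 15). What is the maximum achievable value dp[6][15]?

i\w   0   1   2   3   4   5   6   7   8   9  10  11  12  13  14  15
  0   0   0   0   0   0   0   0   0   0   0   0   0   0   0   0   0
  1   0   0   0   0   0   0   0   0   0   0   0   0   0   2   2   2
  2   0   0   0  11  11  11  11  11  11  11  11  11  11  11  11  11
  3   0   0   0  11  11  11  11  11  13  13  13  13  13  13  13  13
  4   0   0   0  11  11  11  11  11  13  13  13  13  13  13  13  13
  5   0   0   0  11  11  11  18  18  18  18  18  20  20  20  20  20
  6   0   0   0  11  11  11  18  18  18  18  18  20  20  20  20  20

20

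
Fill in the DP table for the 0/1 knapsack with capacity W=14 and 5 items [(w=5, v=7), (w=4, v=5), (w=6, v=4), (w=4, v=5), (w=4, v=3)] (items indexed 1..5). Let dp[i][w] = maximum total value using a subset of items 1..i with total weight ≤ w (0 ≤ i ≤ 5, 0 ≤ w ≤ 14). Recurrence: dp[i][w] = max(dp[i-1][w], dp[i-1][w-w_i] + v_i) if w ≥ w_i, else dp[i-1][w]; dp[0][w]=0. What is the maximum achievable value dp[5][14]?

17

i\w   0   1   2   3   4   5   6   7   8   9  10  11  12  13  14
  0   0   0   0   0   0   0   0   0   0   0   0   0   0   0   0
  1   0   0   0   0   0   7   7   7   7   7   7   7   7   7   7
  2   0   0   0   0   5   7   7   7   7  12  12  12  12  12  12
  3   0   0   0   0   5   7   7   7   7  12  12  12  12  12  12
  4   0   0   0   0   5   7   7   7  10  12  12  12  12  17  17
  5   0   0   0   0   5   7   7   7  10  12  12  12  13  17  17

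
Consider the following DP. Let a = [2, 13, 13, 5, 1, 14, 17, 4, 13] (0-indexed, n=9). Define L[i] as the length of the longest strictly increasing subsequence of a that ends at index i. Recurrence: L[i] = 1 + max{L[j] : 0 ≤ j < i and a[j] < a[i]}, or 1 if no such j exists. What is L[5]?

3

   i    0    1    2    3    4    5    6    7    8
a[i]    2   13   13    5    1   14   17    4   13
L[i]    1    2    2    2    1    3    4    2    3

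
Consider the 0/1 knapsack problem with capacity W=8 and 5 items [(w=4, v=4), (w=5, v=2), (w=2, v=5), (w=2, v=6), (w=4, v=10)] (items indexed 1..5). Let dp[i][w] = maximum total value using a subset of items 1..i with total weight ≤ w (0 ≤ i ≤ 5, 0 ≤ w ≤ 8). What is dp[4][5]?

11

i\w   0   1   2   3   4   5   6   7   8
  0   0   0   0   0   0   0   0   0   0
  1   0   0   0   0   4   4   4   4   4
  2   0   0   0   0   4   4   4   4   4
  3   0   0   5   5   5   5   9   9   9
  4   0   0   6   6  11  11  11  11  15
  5   0   0   6   6  11  11  16  16  21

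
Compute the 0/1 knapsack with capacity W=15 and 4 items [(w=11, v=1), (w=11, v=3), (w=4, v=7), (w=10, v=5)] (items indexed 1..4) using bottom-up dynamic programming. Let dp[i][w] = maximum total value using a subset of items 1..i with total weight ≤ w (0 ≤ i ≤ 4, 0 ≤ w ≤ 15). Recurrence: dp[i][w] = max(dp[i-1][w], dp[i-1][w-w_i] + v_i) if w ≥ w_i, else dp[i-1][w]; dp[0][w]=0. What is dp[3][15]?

10

i\w   0   1   2   3   4   5   6   7   8   9  10  11  12  13  14  15
  0   0   0   0   0   0   0   0   0   0   0   0   0   0   0   0   0
  1   0   0   0   0   0   0   0   0   0   0   0   1   1   1   1   1
  2   0   0   0   0   0   0   0   0   0   0   0   3   3   3   3   3
  3   0   0   0   0   7   7   7   7   7   7   7   7   7   7   7  10
  4   0   0   0   0   7   7   7   7   7   7   7   7   7   7  12  12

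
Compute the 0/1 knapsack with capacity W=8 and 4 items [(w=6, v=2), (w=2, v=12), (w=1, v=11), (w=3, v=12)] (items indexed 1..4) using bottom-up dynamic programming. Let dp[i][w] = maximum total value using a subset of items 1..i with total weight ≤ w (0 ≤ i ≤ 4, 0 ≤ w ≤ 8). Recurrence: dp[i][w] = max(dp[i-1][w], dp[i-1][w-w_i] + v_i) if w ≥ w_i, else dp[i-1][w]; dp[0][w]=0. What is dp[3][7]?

23

i\w   0   1   2   3   4   5   6   7   8
  0   0   0   0   0   0   0   0   0   0
  1   0   0   0   0   0   0   2   2   2
  2   0   0  12  12  12  12  12  12  14
  3   0  11  12  23  23  23  23  23  23
  4   0  11  12  23  23  24  35  35  35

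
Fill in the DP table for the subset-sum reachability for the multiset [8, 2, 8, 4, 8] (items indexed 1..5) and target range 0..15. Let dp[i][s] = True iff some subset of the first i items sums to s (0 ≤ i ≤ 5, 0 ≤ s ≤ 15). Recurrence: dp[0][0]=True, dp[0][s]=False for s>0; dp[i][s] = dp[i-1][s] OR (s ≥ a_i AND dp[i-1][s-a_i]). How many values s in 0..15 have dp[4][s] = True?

i\s   0   1   2   3   4   5   6   7   8   9  10  11  12  13  14  15
  0   T   F   F   F   F   F   F   F   F   F   F   F   F   F   F   F
  1   T   F   F   F   F   F   F   F   T   F   F   F   F   F   F   F
  2   T   F   T   F   F   F   F   F   T   F   T   F   F   F   F   F
  3   T   F   T   F   F   F   F   F   T   F   T   F   F   F   F   F
  4   T   F   T   F   T   F   T   F   T   F   T   F   T   F   T   F
  5   T   F   T   F   T   F   T   F   T   F   T   F   T   F   T   F

8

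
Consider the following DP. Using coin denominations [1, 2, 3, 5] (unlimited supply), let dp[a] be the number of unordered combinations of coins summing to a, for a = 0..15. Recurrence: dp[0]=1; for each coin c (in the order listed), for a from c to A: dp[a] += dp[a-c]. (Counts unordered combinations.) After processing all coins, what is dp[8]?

13

after  coin     0     1     2     3     4     5     6     7     8     9    10    11    12    13    14    15
          1     1     1     1     1     1     1     1     1     1     1     1     1     1     1     1     1
          2     1     1     2     2     3     3     4     4     5     5     6     6     7     7     8     8
          3     1     1     2     3     4     5     7     8    10    12    14    16    19    21    24    27
          5     1     1     2     3     4     6     8    10    13    16    20    24    29    34    40    47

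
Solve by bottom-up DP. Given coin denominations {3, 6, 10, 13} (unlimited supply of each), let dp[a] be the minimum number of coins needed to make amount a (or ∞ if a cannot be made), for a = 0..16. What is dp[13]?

 a  0  1  2  3  4  5  6  7  8  9 10 11 12 13 14 15 16
dp  0  -  -  1  -  -  1  -  -  2  1  -  2  1  -  3  2
(- denotes ∞ / unreachable)

1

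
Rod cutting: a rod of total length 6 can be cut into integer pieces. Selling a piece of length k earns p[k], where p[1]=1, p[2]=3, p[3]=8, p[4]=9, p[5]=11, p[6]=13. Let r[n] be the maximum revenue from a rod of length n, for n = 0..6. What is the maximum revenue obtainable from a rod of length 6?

   n    0    1    2    3    4    5    6
r[n]    0    1    3    8    9   11   16

16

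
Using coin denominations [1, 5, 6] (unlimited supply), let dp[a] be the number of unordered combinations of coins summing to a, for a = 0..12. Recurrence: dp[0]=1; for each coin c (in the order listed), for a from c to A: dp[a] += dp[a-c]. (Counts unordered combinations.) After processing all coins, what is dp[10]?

after  coin     0     1     2     3     4     5     6     7     8     9    10    11    12
          1     1     1     1     1     1     1     1     1     1     1     1     1     1
          5     1     1     1     1     1     2     2     2     2     2     3     3     3
          6     1     1     1     1     1     2     3     3     3     3     4     5     6

4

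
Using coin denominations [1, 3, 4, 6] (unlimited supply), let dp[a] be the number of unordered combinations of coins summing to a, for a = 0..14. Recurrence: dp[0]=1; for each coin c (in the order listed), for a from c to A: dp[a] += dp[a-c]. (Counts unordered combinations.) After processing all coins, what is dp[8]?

7

after  coin     0     1     2     3     4     5     6     7     8     9    10    11    12    13    14
          1     1     1     1     1     1     1     1     1     1     1     1     1     1     1     1
          3     1     1     1     2     2     2     3     3     3     4     4     4     5     5     5
          4     1     1     1     2     3     3     4     5     6     7     8     9    11    12    13
          6     1     1     1     2     3     3     5     6     7     9    11    12    16    18    20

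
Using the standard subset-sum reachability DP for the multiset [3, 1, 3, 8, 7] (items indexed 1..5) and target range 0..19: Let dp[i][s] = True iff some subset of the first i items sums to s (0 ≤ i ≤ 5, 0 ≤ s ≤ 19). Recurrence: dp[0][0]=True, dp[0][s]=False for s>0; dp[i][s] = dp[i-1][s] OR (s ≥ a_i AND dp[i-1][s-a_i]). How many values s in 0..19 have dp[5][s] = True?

i\s   0   1   2   3   4   5   6   7   8   9  10  11  12  13  14  15  16  17  18  19
  0   T   F   F   F   F   F   F   F   F   F   F   F   F   F   F   F   F   F   F   F
  1   T   F   F   T   F   F   F   F   F   F   F   F   F   F   F   F   F   F   F   F
  2   T   T   F   T   T   F   F   F   F   F   F   F   F   F   F   F   F   F   F   F
  3   T   T   F   T   T   F   T   T   F   F   F   F   F   F   F   F   F   F   F   F
  4   T   T   F   T   T   F   T   T   T   T   F   T   T   F   T   T   F   F   F   F
  5   T   T   F   T   T   F   T   T   T   T   T   T   T   T   T   T   T   F   T   T

17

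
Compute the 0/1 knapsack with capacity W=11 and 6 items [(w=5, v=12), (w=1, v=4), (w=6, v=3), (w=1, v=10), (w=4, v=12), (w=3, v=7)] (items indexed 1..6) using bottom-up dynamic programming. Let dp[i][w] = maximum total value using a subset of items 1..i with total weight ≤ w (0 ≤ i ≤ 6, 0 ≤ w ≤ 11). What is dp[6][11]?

38

i\w   0   1   2   3   4   5   6   7   8   9  10  11
  0   0   0   0   0   0   0   0   0   0   0   0   0
  1   0   0   0   0   0  12  12  12  12  12  12  12
  2   0   4   4   4   4  12  16  16  16  16  16  16
  3   0   4   4   4   4  12  16  16  16  16  16  16
  4   0  10  14  14  14  14  22  26  26  26  26  26
  5   0  10  14  14  14  22  26  26  26  26  34  38
  6   0  10  14  14  17  22  26  26  29  33  34  38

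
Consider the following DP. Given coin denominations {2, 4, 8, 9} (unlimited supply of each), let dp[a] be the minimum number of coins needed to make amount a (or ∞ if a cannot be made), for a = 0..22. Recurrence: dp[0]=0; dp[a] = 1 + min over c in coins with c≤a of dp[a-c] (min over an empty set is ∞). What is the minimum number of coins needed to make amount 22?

 a  0  1  2  3  4  5  6  7  8  9 10 11 12 13 14 15 16 17 18 19 20 21 22
dp  0  -  1  -  1  -  2  -  1  1  2  2  2  2  3  3  2  2  2  3  3  3  3
(- denotes ∞ / unreachable)

3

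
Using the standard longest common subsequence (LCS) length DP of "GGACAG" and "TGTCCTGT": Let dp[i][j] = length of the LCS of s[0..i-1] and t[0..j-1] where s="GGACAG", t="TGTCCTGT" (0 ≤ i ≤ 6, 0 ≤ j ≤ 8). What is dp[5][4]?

2

   ''  T  G  T  C  C  T  G  T
''  0  0  0  0  0  0  0  0  0
 G  0  0  1  1  1  1  1  1  1
 G  0  0  1  1  1  1  1  2  2
 A  0  0  1  1  1  1  1  2  2
 C  0  0  1  1  2  2  2  2  2
 A  0  0  1  1  2  2  2  2  2
 G  0  0  1  1  2  2  2  3  3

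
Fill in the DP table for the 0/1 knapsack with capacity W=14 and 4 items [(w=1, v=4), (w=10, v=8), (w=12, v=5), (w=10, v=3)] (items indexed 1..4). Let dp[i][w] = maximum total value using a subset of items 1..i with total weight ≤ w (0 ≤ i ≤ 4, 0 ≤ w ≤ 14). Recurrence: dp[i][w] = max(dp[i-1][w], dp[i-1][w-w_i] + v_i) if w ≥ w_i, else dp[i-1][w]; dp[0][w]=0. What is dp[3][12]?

i\w   0   1   2   3   4   5   6   7   8   9  10  11  12  13  14
  0   0   0   0   0   0   0   0   0   0   0   0   0   0   0   0
  1   0   4   4   4   4   4   4   4   4   4   4   4   4   4   4
  2   0   4   4   4   4   4   4   4   4   4   8  12  12  12  12
  3   0   4   4   4   4   4   4   4   4   4   8  12  12  12  12
  4   0   4   4   4   4   4   4   4   4   4   8  12  12  12  12

12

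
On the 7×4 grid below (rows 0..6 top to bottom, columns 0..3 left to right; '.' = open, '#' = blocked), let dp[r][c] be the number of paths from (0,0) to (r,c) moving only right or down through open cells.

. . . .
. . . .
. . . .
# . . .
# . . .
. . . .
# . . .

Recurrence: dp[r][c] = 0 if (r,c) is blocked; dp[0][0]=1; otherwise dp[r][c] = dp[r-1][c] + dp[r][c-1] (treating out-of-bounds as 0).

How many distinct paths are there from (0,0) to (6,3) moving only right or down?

64

r\c   0   1   2   3
  0   1   1   1   1
  1   1   2   3   4
  2   1   3   6  10
  3   0   3   9  19
  4   0   3  12  31
  5   0   3  15  46
  6   0   3  18  64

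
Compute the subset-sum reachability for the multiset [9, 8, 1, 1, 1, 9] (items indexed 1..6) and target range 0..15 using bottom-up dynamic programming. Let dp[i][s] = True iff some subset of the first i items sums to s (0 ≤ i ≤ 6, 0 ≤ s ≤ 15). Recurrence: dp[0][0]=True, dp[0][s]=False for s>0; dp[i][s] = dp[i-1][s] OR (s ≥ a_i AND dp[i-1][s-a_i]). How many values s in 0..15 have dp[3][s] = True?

5

i\s   0   1   2   3   4   5   6   7   8   9  10  11  12  13  14  15
  0   T   F   F   F   F   F   F   F   F   F   F   F   F   F   F   F
  1   T   F   F   F   F   F   F   F   F   T   F   F   F   F   F   F
  2   T   F   F   F   F   F   F   F   T   T   F   F   F   F   F   F
  3   T   T   F   F   F   F   F   F   T   T   T   F   F   F   F   F
  4   T   T   T   F   F   F   F   F   T   T   T   T   F   F   F   F
  5   T   T   T   T   F   F   F   F   T   T   T   T   T   F   F   F
  6   T   T   T   T   F   F   F   F   T   T   T   T   T   F   F   F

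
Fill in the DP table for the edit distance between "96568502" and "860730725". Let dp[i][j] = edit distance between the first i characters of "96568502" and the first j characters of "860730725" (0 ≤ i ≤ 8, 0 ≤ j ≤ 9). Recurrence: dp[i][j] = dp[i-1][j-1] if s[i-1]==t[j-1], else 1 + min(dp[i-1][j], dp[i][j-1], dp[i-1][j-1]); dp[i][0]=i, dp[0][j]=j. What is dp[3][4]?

3

   ''  8  6  0  7  3  0  7  2  5
''  0  1  2  3  4  5  6  7  8  9
 9  1  1  2  3  4  5  6  7  8  9
 6  2  2  1  2  3  4  5  6  7  8
 5  3  3  2  2  3  4  5  6  7  7
 6  4  4  3  3  3  4  5  6  7  8
 8  5  4  4  4  4  4  5  6  7  8
 5  6  5  5  5  5  5  5  6  7  7
 0  7  6  6  5  6  6  5  6  7  8
 2  8  7  7  6  6  7  6  6  6  7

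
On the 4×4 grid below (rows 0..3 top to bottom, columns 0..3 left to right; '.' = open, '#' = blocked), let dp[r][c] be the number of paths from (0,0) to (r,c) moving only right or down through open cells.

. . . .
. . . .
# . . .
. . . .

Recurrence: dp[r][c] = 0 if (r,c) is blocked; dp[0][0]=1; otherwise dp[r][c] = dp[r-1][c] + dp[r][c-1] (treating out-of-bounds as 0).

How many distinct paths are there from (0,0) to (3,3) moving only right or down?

r\c   0   1   2   3
  0   1   1   1   1
  1   1   2   3   4
  2   0   2   5   9
  3   0   2   7  16

16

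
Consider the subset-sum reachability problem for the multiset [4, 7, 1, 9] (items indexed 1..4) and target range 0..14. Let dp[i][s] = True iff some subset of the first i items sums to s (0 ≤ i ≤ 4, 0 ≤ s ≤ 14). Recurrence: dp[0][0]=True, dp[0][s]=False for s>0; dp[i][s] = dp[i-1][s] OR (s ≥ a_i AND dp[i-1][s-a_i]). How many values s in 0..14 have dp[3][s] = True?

8

i\s   0   1   2   3   4   5   6   7   8   9  10  11  12  13  14
  0   T   F   F   F   F   F   F   F   F   F   F   F   F   F   F
  1   T   F   F   F   T   F   F   F   F   F   F   F   F   F   F
  2   T   F   F   F   T   F   F   T   F   F   F   T   F   F   F
  3   T   T   F   F   T   T   F   T   T   F   F   T   T   F   F
  4   T   T   F   F   T   T   F   T   T   T   T   T   T   T   T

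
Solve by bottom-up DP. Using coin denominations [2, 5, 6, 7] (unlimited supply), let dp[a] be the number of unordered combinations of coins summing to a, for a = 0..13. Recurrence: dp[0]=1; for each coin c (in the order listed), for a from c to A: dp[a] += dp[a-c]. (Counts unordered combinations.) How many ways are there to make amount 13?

after  coin     0     1     2     3     4     5     6     7     8     9    10    11    12    13
          2     1     0     1     0     1     0     1     0     1     0     1     0     1     0
          5     1     0     1     0     1     1     1     1     1     1     2     1     2     1
          6     1     0     1     0     1     1     2     1     2     1     3     2     4     2
          7     1     0     1     0     1     1     2     2     2     2     3     3     5     4

4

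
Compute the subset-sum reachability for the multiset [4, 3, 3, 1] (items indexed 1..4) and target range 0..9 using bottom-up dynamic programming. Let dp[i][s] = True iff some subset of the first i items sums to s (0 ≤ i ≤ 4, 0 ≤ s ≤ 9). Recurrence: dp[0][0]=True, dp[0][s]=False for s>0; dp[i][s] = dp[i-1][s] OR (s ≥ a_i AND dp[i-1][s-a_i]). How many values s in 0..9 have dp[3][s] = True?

5

i\s   0   1   2   3   4   5   6   7   8   9
  0   T   F   F   F   F   F   F   F   F   F
  1   T   F   F   F   T   F   F   F   F   F
  2   T   F   F   T   T   F   F   T   F   F
  3   T   F   F   T   T   F   T   T   F   F
  4   T   T   F   T   T   T   T   T   T   F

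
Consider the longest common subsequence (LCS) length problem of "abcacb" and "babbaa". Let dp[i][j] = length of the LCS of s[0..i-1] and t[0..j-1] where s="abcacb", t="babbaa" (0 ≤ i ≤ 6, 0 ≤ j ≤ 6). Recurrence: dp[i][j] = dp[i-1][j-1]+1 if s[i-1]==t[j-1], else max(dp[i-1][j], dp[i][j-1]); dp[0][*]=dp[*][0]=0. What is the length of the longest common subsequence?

3

   ''  b  a  b  b  a  a
''  0  0  0  0  0  0  0
 a  0  0  1  1  1  1  1
 b  0  1  1  2  2  2  2
 c  0  1  1  2  2  2  2
 a  0  1  2  2  2  3  3
 c  0  1  2  2  2  3  3
 b  0  1  2  3  3  3  3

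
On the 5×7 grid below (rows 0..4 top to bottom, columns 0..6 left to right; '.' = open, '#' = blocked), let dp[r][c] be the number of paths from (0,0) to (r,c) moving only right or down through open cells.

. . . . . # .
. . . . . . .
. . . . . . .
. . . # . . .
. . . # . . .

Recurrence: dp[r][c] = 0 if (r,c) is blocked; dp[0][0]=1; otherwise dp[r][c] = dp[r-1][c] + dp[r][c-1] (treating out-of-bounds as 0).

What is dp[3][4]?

r\c   0   1   2   3   4   5   6
  0   1   1   1   1   1   0   0
  1   1   2   3   4   5   5   5
  2   1   3   6  10  15  20  25
  3   1   4  10   0  15  35  60
  4   1   5  15   0  15  50 110

15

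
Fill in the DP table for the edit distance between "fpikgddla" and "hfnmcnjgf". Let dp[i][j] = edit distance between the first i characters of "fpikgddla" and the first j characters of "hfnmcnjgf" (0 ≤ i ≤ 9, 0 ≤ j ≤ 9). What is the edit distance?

   ''  h  f  n  m  c  n  j  g  f
''  0  1  2  3  4  5  6  7  8  9
 f  1  1  1  2  3  4  5  6  7  8
 p  2  2  2  2  3  4  5  6  7  8
 i  3  3  3  3  3  4  5  6  7  8
 k  4  4  4  4  4  4  5  6  7  8
 g  5  5  5  5  5  5  5  6  6  7
 d  6  6  6  6  6  6  6  6  7  7
 d  7  7  7  7  7  7  7  7  7  8
 l  8  8  8  8  8  8  8  8  8  8
 a  9  9  9  9  9  9  9  9  9  9

9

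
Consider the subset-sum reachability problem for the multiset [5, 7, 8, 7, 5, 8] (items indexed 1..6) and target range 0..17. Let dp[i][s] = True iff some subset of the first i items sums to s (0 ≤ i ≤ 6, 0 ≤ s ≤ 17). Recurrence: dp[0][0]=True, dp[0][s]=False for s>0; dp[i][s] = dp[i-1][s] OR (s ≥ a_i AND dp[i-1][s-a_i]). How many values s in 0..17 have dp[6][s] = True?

11

i\s   0   1   2   3   4   5   6   7   8   9  10  11  12  13  14  15  16  17
  0   T   F   F   F   F   F   F   F   F   F   F   F   F   F   F   F   F   F
  1   T   F   F   F   F   T   F   F   F   F   F   F   F   F   F   F   F   F
  2   T   F   F   F   F   T   F   T   F   F   F   F   T   F   F   F   F   F
  3   T   F   F   F   F   T   F   T   T   F   F   F   T   T   F   T   F   F
  4   T   F   F   F   F   T   F   T   T   F   F   F   T   T   T   T   F   F
  5   T   F   F   F   F   T   F   T   T   F   T   F   T   T   T   T   F   T
  6   T   F   F   F   F   T   F   T   T   F   T   F   T   T   T   T   T   T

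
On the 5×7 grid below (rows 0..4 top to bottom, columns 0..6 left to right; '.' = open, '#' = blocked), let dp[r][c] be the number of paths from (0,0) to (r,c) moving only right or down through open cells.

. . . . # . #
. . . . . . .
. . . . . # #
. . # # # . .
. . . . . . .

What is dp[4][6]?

5

r\c   0   1   2   3   4   5   6
  0   1   1   1   1   0   0   0
  1   1   2   3   4   4   4   4
  2   1   3   6  10  14   0   0
  3   1   4   0   0   0   0   0
  4   1   5   5   5   5   5   5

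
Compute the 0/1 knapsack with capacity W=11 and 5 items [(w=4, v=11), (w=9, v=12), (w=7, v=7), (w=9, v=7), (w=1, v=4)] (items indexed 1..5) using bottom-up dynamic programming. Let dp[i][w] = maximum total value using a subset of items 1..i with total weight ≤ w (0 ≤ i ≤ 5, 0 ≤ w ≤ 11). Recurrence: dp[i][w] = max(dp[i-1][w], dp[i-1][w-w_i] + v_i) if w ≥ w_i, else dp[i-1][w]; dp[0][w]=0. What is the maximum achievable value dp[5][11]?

i\w   0   1   2   3   4   5   6   7   8   9  10  11
  0   0   0   0   0   0   0   0   0   0   0   0   0
  1   0   0   0   0  11  11  11  11  11  11  11  11
  2   0   0   0   0  11  11  11  11  11  12  12  12
  3   0   0   0   0  11  11  11  11  11  12  12  18
  4   0   0   0   0  11  11  11  11  11  12  12  18
  5   0   4   4   4  11  15  15  15  15  15  16  18

18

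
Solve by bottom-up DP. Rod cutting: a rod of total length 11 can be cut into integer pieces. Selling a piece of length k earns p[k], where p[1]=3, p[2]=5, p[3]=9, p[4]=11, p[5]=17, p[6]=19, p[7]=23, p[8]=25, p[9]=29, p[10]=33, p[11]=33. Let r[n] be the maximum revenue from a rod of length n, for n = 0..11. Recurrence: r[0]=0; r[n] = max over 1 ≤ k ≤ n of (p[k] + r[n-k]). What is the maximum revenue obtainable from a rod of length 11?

37

   n    0    1    2    3    4    5    6    7    8    9   10   11
r[n]    0    3    6    9   12   17   20   23   26   29   34   37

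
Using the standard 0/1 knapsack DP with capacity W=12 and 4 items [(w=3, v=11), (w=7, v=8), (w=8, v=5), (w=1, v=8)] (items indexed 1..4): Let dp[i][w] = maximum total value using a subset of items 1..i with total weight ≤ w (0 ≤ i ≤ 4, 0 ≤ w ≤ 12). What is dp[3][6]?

i\w   0   1   2   3   4   5   6   7   8   9  10  11  12
  0   0   0   0   0   0   0   0   0   0   0   0   0   0
  1   0   0   0  11  11  11  11  11  11  11  11  11  11
  2   0   0   0  11  11  11  11  11  11  11  19  19  19
  3   0   0   0  11  11  11  11  11  11  11  19  19  19
  4   0   8   8  11  19  19  19  19  19  19  19  27  27

11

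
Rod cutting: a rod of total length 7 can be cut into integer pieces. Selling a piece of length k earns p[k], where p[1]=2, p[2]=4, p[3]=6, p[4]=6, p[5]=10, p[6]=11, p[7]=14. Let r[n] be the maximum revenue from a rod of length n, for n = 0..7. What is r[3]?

   n    0    1    2    3    4    5    6    7
r[n]    0    2    4    6    8   10   12   14

6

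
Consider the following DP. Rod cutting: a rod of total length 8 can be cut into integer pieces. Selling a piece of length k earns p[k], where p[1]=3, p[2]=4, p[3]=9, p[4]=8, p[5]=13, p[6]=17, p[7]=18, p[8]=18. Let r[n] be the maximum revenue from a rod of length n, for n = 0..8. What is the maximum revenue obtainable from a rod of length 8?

24

   n    0    1    2    3    4    5    6    7    8
r[n]    0    3    6    9   12   15   18   21   24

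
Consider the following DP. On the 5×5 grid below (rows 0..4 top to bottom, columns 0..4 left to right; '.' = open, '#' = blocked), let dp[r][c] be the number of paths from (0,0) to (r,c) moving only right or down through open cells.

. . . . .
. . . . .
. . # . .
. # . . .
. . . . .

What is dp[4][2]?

1

r\c   0   1   2   3   4
  0   1   1   1   1   1
  1   1   2   3   4   5
  2   1   3   0   4   9
  3   1   0   0   4  13
  4   1   1   1   5  18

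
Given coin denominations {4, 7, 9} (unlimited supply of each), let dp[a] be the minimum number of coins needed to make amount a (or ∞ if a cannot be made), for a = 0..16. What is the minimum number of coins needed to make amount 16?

 a  0  1  2  3  4  5  6  7  8  9 10 11 12 13 14 15 16
dp  0  -  -  -  1  -  -  1  2  1  -  2  3  2  2  3  2
(- denotes ∞ / unreachable)

2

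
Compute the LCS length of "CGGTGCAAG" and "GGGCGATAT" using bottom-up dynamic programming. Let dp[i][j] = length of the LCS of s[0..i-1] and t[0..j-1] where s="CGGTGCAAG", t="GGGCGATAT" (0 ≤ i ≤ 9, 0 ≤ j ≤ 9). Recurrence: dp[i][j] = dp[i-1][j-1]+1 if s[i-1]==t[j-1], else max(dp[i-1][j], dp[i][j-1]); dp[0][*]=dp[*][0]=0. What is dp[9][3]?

3

   ''  G  G  G  C  G  A  T  A  T
''  0  0  0  0  0  0  0  0  0  0
 C  0  0  0  0  1  1  1  1  1  1
 G  0  1  1  1  1  2  2  2  2  2
 G  0  1  2  2  2  2  2  2  2  2
 T  0  1  2  2  2  2  2  3  3  3
 G  0  1  2  3  3  3  3  3  3  3
 C  0  1  2  3  4  4  4  4  4  4
 A  0  1  2  3  4  4  5  5  5  5
 A  0  1  2  3  4  4  5  5  6  6
 G  0  1  2  3  4  5  5  5  6  6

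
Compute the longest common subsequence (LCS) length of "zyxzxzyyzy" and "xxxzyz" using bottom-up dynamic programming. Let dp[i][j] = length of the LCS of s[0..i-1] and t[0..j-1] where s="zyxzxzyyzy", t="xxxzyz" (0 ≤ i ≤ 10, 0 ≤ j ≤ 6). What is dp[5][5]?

2

   ''  x  x  x  z  y  z
''  0  0  0  0  0  0  0
 z  0  0  0  0  1  1  1
 y  0  0  0  0  1  2  2
 x  0  1  1  1  1  2  2
 z  0  1  1  1  2  2  3
 x  0  1  2  2  2  2  3
 z  0  1  2  2  3  3  3
 y  0  1  2  2  3  4  4
 y  0  1  2  2  3  4  4
 z  0  1  2  2  3  4  5
 y  0  1  2  2  3  4  5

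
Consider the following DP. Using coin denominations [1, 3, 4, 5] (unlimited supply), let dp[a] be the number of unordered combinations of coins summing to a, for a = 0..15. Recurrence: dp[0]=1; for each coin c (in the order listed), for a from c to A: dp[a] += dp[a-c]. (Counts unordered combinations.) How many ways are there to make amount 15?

after  coin     0     1     2     3     4     5     6     7     8     9    10    11    12    13    14    15
          1     1     1     1     1     1     1     1     1     1     1     1     1     1     1     1     1
          3     1     1     1     2     2     2     3     3     3     4     4     4     5     5     5     6
          4     1     1     1     2     3     3     4     5     6     7     8     9    11    12    13    15
          5     1     1     1     2     3     4     5     6     8    10    12    14    17    20    23    27

27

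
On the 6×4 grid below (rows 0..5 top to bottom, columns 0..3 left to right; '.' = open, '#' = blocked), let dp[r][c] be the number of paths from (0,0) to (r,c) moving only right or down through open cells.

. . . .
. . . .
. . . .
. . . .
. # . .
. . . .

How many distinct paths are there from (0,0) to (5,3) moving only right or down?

r\c   0   1   2   3
  0   1   1   1   1
  1   1   2   3   4
  2   1   3   6  10
  3   1   4  10  20
  4   1   0  10  30
  5   1   1  11  41

41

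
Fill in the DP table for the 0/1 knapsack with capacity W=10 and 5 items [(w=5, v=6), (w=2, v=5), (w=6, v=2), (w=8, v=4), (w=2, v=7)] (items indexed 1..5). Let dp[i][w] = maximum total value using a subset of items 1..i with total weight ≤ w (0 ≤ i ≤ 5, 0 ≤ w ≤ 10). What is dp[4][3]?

i\w   0   1   2   3   4   5   6   7   8   9  10
  0   0   0   0   0   0   0   0   0   0   0   0
  1   0   0   0   0   0   6   6   6   6   6   6
  2   0   0   5   5   5   6   6  11  11  11  11
  3   0   0   5   5   5   6   6  11  11  11  11
  4   0   0   5   5   5   6   6  11  11  11  11
  5   0   0   7   7  12  12  12  13  13  18  18

5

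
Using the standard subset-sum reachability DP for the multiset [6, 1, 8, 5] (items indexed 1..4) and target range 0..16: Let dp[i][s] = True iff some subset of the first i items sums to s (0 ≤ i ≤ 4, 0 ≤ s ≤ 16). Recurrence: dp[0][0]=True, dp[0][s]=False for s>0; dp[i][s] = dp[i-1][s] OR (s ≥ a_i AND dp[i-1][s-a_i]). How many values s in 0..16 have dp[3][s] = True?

8

i\s   0   1   2   3   4   5   6   7   8   9  10  11  12  13  14  15  16
  0   T   F   F   F   F   F   F   F   F   F   F   F   F   F   F   F   F
  1   T   F   F   F   F   F   T   F   F   F   F   F   F   F   F   F   F
  2   T   T   F   F   F   F   T   T   F   F   F   F   F   F   F   F   F
  3   T   T   F   F   F   F   T   T   T   T   F   F   F   F   T   T   F
  4   T   T   F   F   F   T   T   T   T   T   F   T   T   T   T   T   F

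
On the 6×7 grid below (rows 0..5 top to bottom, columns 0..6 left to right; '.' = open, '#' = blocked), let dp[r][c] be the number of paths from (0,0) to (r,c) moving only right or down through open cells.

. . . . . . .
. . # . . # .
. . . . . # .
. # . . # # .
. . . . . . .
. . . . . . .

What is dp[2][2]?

r\c   0   1   2   3   4   5   6
  0   1   1   1   1   1   1   1
  1   1   2   0   1   2   0   1
  2   1   3   3   4   6   0   1
  3   1   0   3   7   0   0   1
  4   1   1   4  11  11  11  12
  5   1   2   6  17  28  39  51

3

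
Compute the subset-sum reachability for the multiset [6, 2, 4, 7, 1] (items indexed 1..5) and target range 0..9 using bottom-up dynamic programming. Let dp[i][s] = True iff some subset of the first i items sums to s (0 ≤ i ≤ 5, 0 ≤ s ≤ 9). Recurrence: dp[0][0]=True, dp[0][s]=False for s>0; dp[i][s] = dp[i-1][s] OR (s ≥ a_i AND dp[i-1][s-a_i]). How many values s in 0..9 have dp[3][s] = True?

i\s   0   1   2   3   4   5   6   7   8   9
  0   T   F   F   F   F   F   F   F   F   F
  1   T   F   F   F   F   F   T   F   F   F
  2   T   F   T   F   F   F   T   F   T   F
  3   T   F   T   F   T   F   T   F   T   F
  4   T   F   T   F   T   F   T   T   T   T
  5   T   T   T   T   T   T   T   T   T   T

5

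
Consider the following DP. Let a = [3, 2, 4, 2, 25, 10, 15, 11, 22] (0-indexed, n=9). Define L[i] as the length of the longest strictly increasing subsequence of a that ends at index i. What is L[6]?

4

   i    0    1    2    3    4    5    6    7    8
a[i]    3    2    4    2   25   10   15   11   22
L[i]    1    1    2    1    3    3    4    4    5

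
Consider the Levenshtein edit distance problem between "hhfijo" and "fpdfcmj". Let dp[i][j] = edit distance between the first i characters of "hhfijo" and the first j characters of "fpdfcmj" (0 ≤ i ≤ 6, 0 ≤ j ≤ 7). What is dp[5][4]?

   ''  f  p  d  f  c  m  j
''  0  1  2  3  4  5  6  7
 h  1  1  2  3  4  5  6  7
 h  2  2  2  3  4  5  6  7
 f  3  2  3  3  3  4  5  6
 i  4  3  3  4  4  4  5  6
 j  5  4  4  4  5  5  5  5
 o  6  5  5  5  5  6  6  6

5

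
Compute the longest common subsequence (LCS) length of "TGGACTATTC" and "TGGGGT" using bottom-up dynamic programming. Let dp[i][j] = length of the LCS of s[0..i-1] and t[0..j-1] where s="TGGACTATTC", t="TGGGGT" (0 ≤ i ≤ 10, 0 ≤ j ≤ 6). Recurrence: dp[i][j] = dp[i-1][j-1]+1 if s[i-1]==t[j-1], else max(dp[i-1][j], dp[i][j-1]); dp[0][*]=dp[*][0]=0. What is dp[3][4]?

   ''  T  G  G  G  G  T
''  0  0  0  0  0  0  0
 T  0  1  1  1  1  1  1
 G  0  1  2  2  2  2  2
 G  0  1  2  3  3  3  3
 A  0  1  2  3  3  3  3
 C  0  1  2  3  3  3  3
 T  0  1  2  3  3  3  4
 A  0  1  2  3  3  3  4
 T  0  1  2  3  3  3  4
 T  0  1  2  3  3  3  4
 C  0  1  2  3  3  3  4

3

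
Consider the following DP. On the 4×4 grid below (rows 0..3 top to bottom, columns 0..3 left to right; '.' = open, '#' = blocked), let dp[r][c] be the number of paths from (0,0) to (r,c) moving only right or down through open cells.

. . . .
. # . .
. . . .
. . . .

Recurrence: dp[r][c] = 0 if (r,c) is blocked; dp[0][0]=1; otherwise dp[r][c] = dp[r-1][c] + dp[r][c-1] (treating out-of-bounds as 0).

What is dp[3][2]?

r\c   0   1   2   3
  0   1   1   1   1
  1   1   0   1   2
  2   1   1   2   4
  3   1   2   4   8

4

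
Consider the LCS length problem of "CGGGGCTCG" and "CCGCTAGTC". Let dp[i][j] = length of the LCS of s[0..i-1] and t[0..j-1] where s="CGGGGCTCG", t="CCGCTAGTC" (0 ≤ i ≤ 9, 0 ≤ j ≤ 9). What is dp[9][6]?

4

   ''  C  C  G  C  T  A  G  T  C
''  0  0  0  0  0  0  0  0  0  0
 C  0  1  1  1  1  1  1  1  1  1
 G  0  1  1  2  2  2  2  2  2  2
 G  0  1  1  2  2  2  2  3  3  3
 G  0  1  1  2  2  2  2  3  3  3
 G  0  1  1  2  2  2  2  3  3  3
 C  0  1  2  2  3  3  3  3  3  4
 T  0  1  2  2  3  4  4  4  4  4
 C  0  1  2  2  3  4  4  4  4  5
 G  0  1  2  3  3  4  4  5  5  5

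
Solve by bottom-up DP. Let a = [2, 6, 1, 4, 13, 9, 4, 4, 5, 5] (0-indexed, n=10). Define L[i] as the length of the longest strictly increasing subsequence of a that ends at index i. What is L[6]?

2

   i    0    1    2    3    4    5    6    7    8    9
a[i]    2    6    1    4   13    9    4    4    5    5
L[i]    1    2    1    2    3    3    2    2    3    3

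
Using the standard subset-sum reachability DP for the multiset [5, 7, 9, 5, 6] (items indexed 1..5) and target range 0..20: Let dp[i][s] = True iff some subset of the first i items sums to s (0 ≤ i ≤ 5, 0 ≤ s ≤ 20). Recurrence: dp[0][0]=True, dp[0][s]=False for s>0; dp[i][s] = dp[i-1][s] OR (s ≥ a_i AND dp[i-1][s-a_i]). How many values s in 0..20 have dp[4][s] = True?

i\s   0   1   2   3   4   5   6   7   8   9  10  11  12  13  14  15  16  17  18  19  20
  0   T   F   F   F   F   F   F   F   F   F   F   F   F   F   F   F   F   F   F   F   F
  1   T   F   F   F   F   T   F   F   F   F   F   F   F   F   F   F   F   F   F   F   F
  2   T   F   F   F   F   T   F   T   F   F   F   F   T   F   F   F   F   F   F   F   F
  3   T   F   F   F   F   T   F   T   F   T   F   F   T   F   T   F   T   F   F   F   F
  4   T   F   F   F   F   T   F   T   F   T   T   F   T   F   T   F   T   T   F   T   F
  5   T   F   F   F   F   T   T   T   F   T   T   T   T   T   T   T   T   T   T   T   T

10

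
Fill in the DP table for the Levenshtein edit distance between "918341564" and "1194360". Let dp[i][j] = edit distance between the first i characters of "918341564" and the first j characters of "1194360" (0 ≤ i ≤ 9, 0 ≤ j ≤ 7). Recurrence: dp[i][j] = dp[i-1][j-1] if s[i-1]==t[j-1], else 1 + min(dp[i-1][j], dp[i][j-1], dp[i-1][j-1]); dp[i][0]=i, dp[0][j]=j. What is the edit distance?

   ''  1  1  9  4  3  6  0
''  0  1  2  3  4  5  6  7
 9  1  1  2  2  3  4  5  6
 1  2  1  1  2  3  4  5  6
 8  3  2  2  2  3  4  5  6
 3  4  3  3  3  3  3  4  5
 4  5  4  4  4  3  4  4  5
 1  6  5  4  5  4  4  5  5
 5  7  6  5  5  5  5  5  6
 6  8  7  6  6  6  6  5  6
 4  9  8  7  7  6  7  6  6

6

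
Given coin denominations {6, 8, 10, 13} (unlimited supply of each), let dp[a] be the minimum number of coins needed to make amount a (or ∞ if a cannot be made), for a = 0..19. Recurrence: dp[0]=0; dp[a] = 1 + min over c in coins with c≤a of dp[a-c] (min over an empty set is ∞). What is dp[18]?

2

 a  0  1  2  3  4  5  6  7  8  9 10 11 12 13 14 15 16 17 18 19
dp  0  -  -  -  -  -  1  -  1  -  1  -  2  1  2  -  2  -  2  2
(- denotes ∞ / unreachable)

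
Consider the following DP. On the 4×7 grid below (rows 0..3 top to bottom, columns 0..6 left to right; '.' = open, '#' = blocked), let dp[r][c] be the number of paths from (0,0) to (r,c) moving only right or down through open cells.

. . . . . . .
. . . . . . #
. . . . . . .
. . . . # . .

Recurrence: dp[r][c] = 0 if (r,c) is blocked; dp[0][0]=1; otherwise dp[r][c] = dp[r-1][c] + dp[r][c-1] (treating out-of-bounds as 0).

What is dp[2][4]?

15

r\c   0   1   2   3   4   5   6
  0   1   1   1   1   1   1   1
  1   1   2   3   4   5   6   0
  2   1   3   6  10  15  21  21
  3   1   4  10  20   0  21  42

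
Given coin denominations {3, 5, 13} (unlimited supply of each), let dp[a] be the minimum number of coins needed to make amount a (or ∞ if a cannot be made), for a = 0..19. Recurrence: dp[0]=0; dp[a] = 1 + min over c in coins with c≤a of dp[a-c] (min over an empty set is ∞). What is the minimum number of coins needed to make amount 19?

3

 a  0  1  2  3  4  5  6  7  8  9 10 11 12 13 14 15 16 17 18 19
dp  0  -  -  1  -  1  2  -  2  3  2  3  4  1  4  3  2  5  2  3
(- denotes ∞ / unreachable)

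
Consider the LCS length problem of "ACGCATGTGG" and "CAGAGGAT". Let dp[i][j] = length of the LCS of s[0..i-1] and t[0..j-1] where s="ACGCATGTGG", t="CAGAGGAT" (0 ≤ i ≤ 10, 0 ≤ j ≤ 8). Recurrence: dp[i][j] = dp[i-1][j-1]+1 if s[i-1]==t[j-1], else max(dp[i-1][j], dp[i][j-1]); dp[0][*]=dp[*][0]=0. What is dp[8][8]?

5

   ''  C  A  G  A  G  G  A  T
''  0  0  0  0  0  0  0  0  0
 A  0  0  1  1  1  1  1  1  1
 C  0  1  1  1  1  1  1  1  1
 G  0  1  1  2  2  2  2  2  2
 C  0  1  1  2  2  2  2  2  2
 A  0  1  2  2  3  3  3  3  3
 T  0  1  2  2  3  3  3  3  4
 G  0  1  2  3  3  4  4  4  4
 T  0  1  2  3  3  4  4  4  5
 G  0  1  2  3  3  4  5  5  5
 G  0  1  2  3  3  4  5  5  5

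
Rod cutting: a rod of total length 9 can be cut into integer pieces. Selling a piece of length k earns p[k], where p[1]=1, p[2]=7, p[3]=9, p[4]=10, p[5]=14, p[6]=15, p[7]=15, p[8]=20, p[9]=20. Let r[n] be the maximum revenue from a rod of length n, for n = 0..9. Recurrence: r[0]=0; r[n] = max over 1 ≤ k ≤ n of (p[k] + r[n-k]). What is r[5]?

   n    0    1    2    3    4    5    6    7    8    9
r[n]    0    1    7    9   14   16   21   23   28   30

16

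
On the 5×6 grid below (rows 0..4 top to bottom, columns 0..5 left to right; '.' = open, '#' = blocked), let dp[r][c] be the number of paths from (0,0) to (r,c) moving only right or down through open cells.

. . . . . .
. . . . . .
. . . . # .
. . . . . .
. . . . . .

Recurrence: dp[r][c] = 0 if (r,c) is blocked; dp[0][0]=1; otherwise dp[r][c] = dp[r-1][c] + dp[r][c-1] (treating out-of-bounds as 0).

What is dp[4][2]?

15

r\c   0   1   2   3   4   5
  0   1   1   1   1   1   1
  1   1   2   3   4   5   6
  2   1   3   6  10   0   6
  3   1   4  10  20  20  26
  4   1   5  15  35  55  81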